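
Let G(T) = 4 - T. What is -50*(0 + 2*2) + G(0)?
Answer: -196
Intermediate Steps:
-50*(0 + 2*2) + G(0) = -50*(0 + 2*2) + (4 - 1*0) = -50*(0 + 4) + (4 + 0) = -50*4 + 4 = -200 + 4 = -196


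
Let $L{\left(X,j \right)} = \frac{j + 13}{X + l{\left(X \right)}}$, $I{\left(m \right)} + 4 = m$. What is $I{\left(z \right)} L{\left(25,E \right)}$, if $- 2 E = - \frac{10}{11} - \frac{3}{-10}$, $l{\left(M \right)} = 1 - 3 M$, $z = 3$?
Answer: $\frac{2927}{10780} \approx 0.27152$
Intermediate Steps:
$I{\left(m \right)} = -4 + m$
$E = \frac{67}{220}$ ($E = - \frac{- \frac{10}{11} - \frac{3}{-10}}{2} = - \frac{\left(-10\right) \frac{1}{11} - - \frac{3}{10}}{2} = - \frac{- \frac{10}{11} + \frac{3}{10}}{2} = \left(- \frac{1}{2}\right) \left(- \frac{67}{110}\right) = \frac{67}{220} \approx 0.30455$)
$L{\left(X,j \right)} = \frac{13 + j}{1 - 2 X}$ ($L{\left(X,j \right)} = \frac{j + 13}{X - \left(-1 + 3 X\right)} = \frac{13 + j}{1 - 2 X}$)
$I{\left(z \right)} L{\left(25,E \right)} = \left(-4 + 3\right) \frac{-13 - \frac{67}{220}}{-1 + 2 \cdot 25} = - \frac{-13 - \frac{67}{220}}{-1 + 50} = - \frac{-2927}{49 \cdot 220} = \left(-1\right) \left(- \frac{2927}{10780}\right) = \frac{2927}{10780}$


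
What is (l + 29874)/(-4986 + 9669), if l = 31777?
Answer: 61651/4683 ≈ 13.165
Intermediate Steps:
(l + 29874)/(-4986 + 9669) = (31777 + 29874)/(-4986 + 9669) = 61651/4683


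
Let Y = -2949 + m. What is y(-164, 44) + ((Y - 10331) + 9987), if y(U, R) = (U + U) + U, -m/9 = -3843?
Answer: 30802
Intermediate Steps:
m = 34587 (m = -9*(-3843) = 34587)
y(U, R) = 3*U (y(U, R) = 2*U + U = 3*U)
Y = 31638 (Y = -2949 + 34587 = 31638)
y(-164, 44) + ((Y - 10331) + 9987) = 3*(-164) + ((31638 - 10331) + 9987) = -492 + (21307 + 9987) = -492 + 31294 = 30802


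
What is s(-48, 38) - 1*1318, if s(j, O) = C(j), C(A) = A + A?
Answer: -1414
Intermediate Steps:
C(A) = 2*A
s(j, O) = 2*j
s(-48, 38) - 1*1318 = 2*(-48) - 1*1318 = -96 - 1318 = -1414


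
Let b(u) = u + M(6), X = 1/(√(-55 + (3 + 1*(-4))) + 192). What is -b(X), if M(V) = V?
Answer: -27714/4615 + I*√14/18460 ≈ -6.0052 + 0.00020269*I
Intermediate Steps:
X = 1/(192 + 2*I*√14) (X = 1/(√(-55 + (3 - 4)) + 192) = 1/(√(-55 - 1) + 192) = 1/(√(-56) + 192) = 1/(2*I*√14 + 192) = 1/(192 + 2*I*√14) ≈ 0.0052004 - 0.00020269*I)
b(u) = 6 + u (b(u) = u + 6 = 6 + u)
-b(X) = -(6 + (24/4615 - I*√14/18460)) = -(27714/4615 - I*√14/18460) = -27714/4615 + I*√14/18460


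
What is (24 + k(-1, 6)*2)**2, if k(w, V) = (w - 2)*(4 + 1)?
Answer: 36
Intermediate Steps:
k(w, V) = -10 + 5*w (k(w, V) = (-2 + w)*5 = -10 + 5*w)
(24 + k(-1, 6)*2)**2 = (24 + (-10 + 5*(-1))*2)**2 = (24 + (-10 - 5)*2)**2 = (24 - 15*2)**2 = (24 - 30)**2 = (-6)**2 = 36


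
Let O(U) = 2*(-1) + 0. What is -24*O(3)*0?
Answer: 0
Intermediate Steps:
O(U) = -2 (O(U) = -2 + 0 = -2)
-24*O(3)*0 = -24*(-2)*0 = 48*0 = 0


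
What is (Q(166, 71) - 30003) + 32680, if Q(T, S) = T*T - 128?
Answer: 30105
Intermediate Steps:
Q(T, S) = -128 + T² (Q(T, S) = T² - 128 = -128 + T²)
(Q(166, 71) - 30003) + 32680 = ((-128 + 166²) - 30003) + 32680 = ((-128 + 27556) - 30003) + 32680 = (27428 - 30003) + 32680 = -2575 + 32680 = 30105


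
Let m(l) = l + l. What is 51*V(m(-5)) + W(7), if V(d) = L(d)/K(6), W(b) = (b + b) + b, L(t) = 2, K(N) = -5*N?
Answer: 88/5 ≈ 17.600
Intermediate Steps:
W(b) = 3*b (W(b) = 2*b + b = 3*b)
m(l) = 2*l
V(d) = -1/15 (V(d) = 2/((-5*6)) = 2/(-30) = 2*(-1/30) = -1/15)
51*V(m(-5)) + W(7) = 51*(-1/15) + 3*7 = -17/5 + 21 = 88/5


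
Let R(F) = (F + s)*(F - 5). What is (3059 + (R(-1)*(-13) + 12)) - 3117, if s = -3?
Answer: -358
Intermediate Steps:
R(F) = (-5 + F)*(-3 + F) (R(F) = (F - 3)*(F - 5) = (-3 + F)*(-5 + F) = (-5 + F)*(-3 + F))
(3059 + (R(-1)*(-13) + 12)) - 3117 = (3059 + ((15 + (-1)² - 8*(-1))*(-13) + 12)) - 3117 = (3059 + ((15 + 1 + 8)*(-13) + 12)) - 3117 = (3059 + (24*(-13) + 12)) - 3117 = (3059 + (-312 + 12)) - 3117 = (3059 - 300) - 3117 = 2759 - 3117 = -358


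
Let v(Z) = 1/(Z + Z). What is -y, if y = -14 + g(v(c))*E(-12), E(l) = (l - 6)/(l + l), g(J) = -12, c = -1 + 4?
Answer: 23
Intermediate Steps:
c = 3
v(Z) = 1/(2*Z)
E(l) = (-6 + l)/(2*l) (E(l) = (-6 + l)/((2*l)) = (-6 + l)*(1/(2*l)) = (-6 + l)/(2*l))
y = -23 (y = -14 - 6*(-6 - 12)/(-12) = -14 - 6*(-1)*(-18)/12 = -14 - 12*¾ = -14 - 9 = -23)
-y = -1*(-23) = 23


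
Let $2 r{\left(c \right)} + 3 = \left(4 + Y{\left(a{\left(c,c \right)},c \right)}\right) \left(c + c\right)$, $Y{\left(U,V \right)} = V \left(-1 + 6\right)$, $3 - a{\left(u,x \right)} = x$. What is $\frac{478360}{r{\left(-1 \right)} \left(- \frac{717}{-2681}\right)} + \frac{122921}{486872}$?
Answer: $- \frac{1248810194016683}{349087224} \approx -3.5774 \cdot 10^{6}$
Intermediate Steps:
$a{\left(u,x \right)} = 3 - x$
$Y{\left(U,V \right)} = 5 V$ ($Y{\left(U,V \right)} = V 5 = 5 V$)
$r{\left(c \right)} = - \frac{3}{2} + c \left(4 + 5 c\right)$ ($r{\left(c \right)} = - \frac{3}{2} + \frac{\left(4 + 5 c\right) \left(c + c\right)}{2} = - \frac{3}{2} + \frac{\left(4 + 5 c\right) 2 c}{2} = - \frac{3}{2} + \frac{2 c \left(4 + 5 c\right)}{2} = - \frac{3}{2} + c \left(4 + 5 c\right)$)
$\frac{478360}{r{\left(-1 \right)} \left(- \frac{717}{-2681}\right)} + \frac{122921}{486872} = \frac{478360}{\left(- \frac{3}{2} + 4 \left(-1\right) + 5 \left(-1\right)^{2}\right) \left(- \frac{717}{-2681}\right)} + \frac{122921}{486872} = \frac{478360}{\left(- \frac{3}{2} - 4 + 5 \cdot 1\right) \left(\left(-717\right) \left(- \frac{1}{2681}\right)\right)} + 122921 \cdot \frac{1}{486872} = \frac{478360}{\left(- \frac{3}{2} - 4 + 5\right) \frac{717}{2681}} + \frac{122921}{486872} = \frac{478360}{\left(- \frac{1}{2}\right) \frac{717}{2681}} + \frac{122921}{486872} = \frac{478360}{- \frac{717}{5362}} + \frac{122921}{486872} = 478360 \left(- \frac{5362}{717}\right) + \frac{122921}{486872} = - \frac{2564966320}{717} + \frac{122921}{486872} = - \frac{1248810194016683}{349087224}$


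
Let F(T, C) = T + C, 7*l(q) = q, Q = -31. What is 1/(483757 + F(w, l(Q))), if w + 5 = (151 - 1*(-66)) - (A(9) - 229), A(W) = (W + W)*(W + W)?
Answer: 7/3387087 ≈ 2.0667e-6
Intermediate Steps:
l(q) = q/7
A(W) = 4*W² (A(W) = (2*W)*(2*W) = 4*W²)
w = 117 (w = -5 + ((151 - 1*(-66)) - (4*9² - 229)) = -5 + ((151 + 66) - (4*81 - 229)) = -5 + (217 - (324 - 229)) = -5 + (217 - 1*95) = -5 + (217 - 95) = -5 + 122 = 117)
F(T, C) = C + T
1/(483757 + F(w, l(Q))) = 1/(483757 + ((⅐)*(-31) + 117)) = 1/(483757 + (-31/7 + 117)) = 1/(483757 + 788/7) = 1/(3387087/7) = 7/3387087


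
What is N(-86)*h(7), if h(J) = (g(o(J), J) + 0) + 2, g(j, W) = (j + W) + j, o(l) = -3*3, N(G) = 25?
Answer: -225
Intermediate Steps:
o(l) = -9
g(j, W) = W + 2*j (g(j, W) = (W + j) + j = W + 2*j)
h(J) = -16 + J (h(J) = ((J + 2*(-9)) + 0) + 2 = ((J - 18) + 0) + 2 = ((-18 + J) + 0) + 2 = (-18 + J) + 2 = -16 + J)
N(-86)*h(7) = 25*(-16 + 7) = 25*(-9) = -225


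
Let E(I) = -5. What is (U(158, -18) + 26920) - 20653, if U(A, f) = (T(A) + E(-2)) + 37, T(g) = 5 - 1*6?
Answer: 6298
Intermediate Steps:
T(g) = -1 (T(g) = 5 - 6 = -1)
U(A, f) = 31 (U(A, f) = (-1 - 5) + 37 = -6 + 37 = 31)
(U(158, -18) + 26920) - 20653 = (31 + 26920) - 20653 = 26951 - 20653 = 6298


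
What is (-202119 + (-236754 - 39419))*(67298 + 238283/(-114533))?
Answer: -3686485117614892/114533 ≈ -3.2187e+10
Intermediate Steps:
(-202119 + (-236754 - 39419))*(67298 + 238283/(-114533)) = (-202119 - 276173)*(67298 + 238283*(-1/114533)) = -478292*(67298 - 238283/114533) = -478292*7707603551/114533 = -3686485117614892/114533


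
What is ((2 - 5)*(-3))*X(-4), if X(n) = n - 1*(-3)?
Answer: -9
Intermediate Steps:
X(n) = 3 + n (X(n) = n + 3 = 3 + n)
((2 - 5)*(-3))*X(-4) = ((2 - 5)*(-3))*(3 - 4) = -3*(-3)*(-1) = 9*(-1) = -9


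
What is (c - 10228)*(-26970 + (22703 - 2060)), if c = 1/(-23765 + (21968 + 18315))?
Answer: 356307331227/5506 ≈ 6.4713e+7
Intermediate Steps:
c = 1/16518 (c = 1/(-23765 + 40283) = 1/16518 ≈ 6.0540e-5)
(c - 10228)*(-26970 + (22703 - 2060)) = (1/16518 - 10228)*(-26970 + (22703 - 2060)) = -168946103*(-26970 + 20643)/16518 = -168946103/16518*(-6327) = 356307331227/5506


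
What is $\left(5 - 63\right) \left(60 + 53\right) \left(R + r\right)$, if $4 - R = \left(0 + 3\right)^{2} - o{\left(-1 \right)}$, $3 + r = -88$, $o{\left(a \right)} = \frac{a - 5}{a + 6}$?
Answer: $\frac{3185244}{5} \approx 6.3705 \cdot 10^{5}$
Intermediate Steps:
$o{\left(a \right)} = \frac{-5 + a}{6 + a}$
$r = -91$ ($r = -3 - 88 = -91$)
$R = - \frac{31}{5}$ ($R = 4 - \left(\left(0 + 3\right)^{2} - \frac{-5 - 1}{6 - 1}\right) = 4 - \left(3^{2} - \frac{1}{5} \left(-6\right)\right) = 4 - \left(9 - \frac{1}{5} \left(-6\right)\right) = 4 - \left(9 - - \frac{6}{5}\right) = 4 - \left(9 + \frac{6}{5}\right) = 4 - \frac{51}{5} = - \frac{31}{5} \approx -6.2$)
$\left(5 - 63\right) \left(60 + 53\right) \left(R + r\right) = \left(5 - 63\right) \left(60 + 53\right) \left(- \frac{31}{5} - 91\right) = \left(-58\right) 113 \left(- \frac{486}{5}\right) = \left(-6554\right) \left(- \frac{486}{5}\right) = \frac{3185244}{5}$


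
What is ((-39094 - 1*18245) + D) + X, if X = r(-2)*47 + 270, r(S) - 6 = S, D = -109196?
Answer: -166077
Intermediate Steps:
r(S) = 6 + S
X = 458 (X = (6 - 2)*47 + 270 = 4*47 + 270 = 188 + 270 = 458)
((-39094 - 1*18245) + D) + X = ((-39094 - 1*18245) - 109196) + 458 = ((-39094 - 18245) - 109196) + 458 = (-57339 - 109196) + 458 = -166535 + 458 = -166077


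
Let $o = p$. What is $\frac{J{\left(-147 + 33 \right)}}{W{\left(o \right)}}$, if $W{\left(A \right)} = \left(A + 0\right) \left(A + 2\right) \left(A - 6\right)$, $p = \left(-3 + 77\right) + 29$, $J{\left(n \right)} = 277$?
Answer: $\frac{277}{1049055} \approx 0.00026405$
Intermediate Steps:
$p = 103$ ($p = 74 + 29 = 103$)
$o = 103$
$W{\left(A \right)} = A \left(-6 + A\right) \left(2 + A\right)$ ($W{\left(A \right)} = A \left(2 + A\right) \left(-6 + A\right) = A \left(-6 + A\right) \left(2 + A\right)$)
$\frac{J{\left(-147 + 33 \right)}}{W{\left(o \right)}} = \frac{277}{103 \left(-12 + 103^{2} - 412\right)} = \frac{277}{103 \left(-12 + 10609 - 412\right)} = \frac{277}{103 \cdot 10185} = \frac{277}{1049055}$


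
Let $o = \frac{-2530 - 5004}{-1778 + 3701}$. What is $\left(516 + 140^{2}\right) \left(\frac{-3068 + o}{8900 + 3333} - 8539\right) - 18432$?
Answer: $- \frac{4041292367698972}{23524059} \approx -1.7179 \cdot 10^{8}$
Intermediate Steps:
$o = - \frac{7534}{1923} \approx -3.9178$
$\left(516 + 140^{2}\right) \left(\frac{-3068 + o}{8900 + 3333} - 8539\right) - 18432 = \left(516 + 140^{2}\right) \left(\frac{-3068 - \frac{7534}{1923}}{8900 + 3333} - 8539\right) - 18432 = \left(516 + 19600\right) \left(- \frac{5907298}{1923 \cdot 12233} - 8539\right) - 18432 = 20116 \left(\left(- \frac{5907298}{1923}\right) \frac{1}{12233} - 8539\right) - 18432 = 20116 \left(- \frac{5907298}{23524059} - 8539\right) - 18432 = 20116 \left(- \frac{200877847099}{23524059}\right) - 18432 = - \frac{4040858772243484}{23524059} - 18432 = - \frac{4041292367698972}{23524059}$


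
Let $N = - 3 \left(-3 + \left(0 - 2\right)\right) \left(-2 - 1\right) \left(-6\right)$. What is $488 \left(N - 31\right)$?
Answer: $116632$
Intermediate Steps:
$N = 270$ ($N = - 3 \left(-3 + \left(0 - 2\right)\right) \left(-3\right) \left(-6\right) = - 3 \left(-3 - 2\right) \left(-3\right) \left(-6\right) = - 3 \left(\left(-5\right) \left(-3\right)\right) \left(-6\right) = \left(-3\right) 15 \left(-6\right) = \left(-45\right) \left(-6\right) = 270$)
$488 \left(N - 31\right) = 488 \left(270 - 31\right) = 488 \cdot 239 = 116632$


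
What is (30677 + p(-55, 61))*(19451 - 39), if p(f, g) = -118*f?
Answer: 721485804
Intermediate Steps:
(30677 + p(-55, 61))*(19451 - 39) = (30677 - 118*(-55))*(19451 - 39) = (30677 + 6490)*19412 = 37167*19412 = 721485804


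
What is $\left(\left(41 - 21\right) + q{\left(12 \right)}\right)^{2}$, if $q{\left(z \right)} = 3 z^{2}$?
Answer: $204304$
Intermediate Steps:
$\left(\left(41 - 21\right) + q{\left(12 \right)}\right)^{2} = \left(\left(41 - 21\right) + 3 \cdot 12^{2}\right)^{2} = \left(\left(41 - 21\right) + 3 \cdot 144\right)^{2} = \left(20 + 432\right)^{2} = 452^{2} = 204304$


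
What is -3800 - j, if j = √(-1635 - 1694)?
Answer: -3800 - I*√3329 ≈ -3800.0 - 57.698*I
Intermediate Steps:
j = I*√3329 (j = √(-3329) = I*√3329 ≈ 57.698*I)
-3800 - j = -3800 - I*√3329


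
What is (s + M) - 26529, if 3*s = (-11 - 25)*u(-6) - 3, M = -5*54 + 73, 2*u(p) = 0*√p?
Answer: -26727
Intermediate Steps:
u(p) = 0 (u(p) = (0*√p)/2 = (½)*0 = 0)
M = -197 (M = -270 + 73 = -197)
s = -1 (s = ((-11 - 25)*0 - 3)/3 = (-36*0 - 3)/3 = (0 - 3)/3 = (⅓)*(-3) = -1)
(s + M) - 26529 = (-1 - 197) - 26529 = -198 - 26529 = -26727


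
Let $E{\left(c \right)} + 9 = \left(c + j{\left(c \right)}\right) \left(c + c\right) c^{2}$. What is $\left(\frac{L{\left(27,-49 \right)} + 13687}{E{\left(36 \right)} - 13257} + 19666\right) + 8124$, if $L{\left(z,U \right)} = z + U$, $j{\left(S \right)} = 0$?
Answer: $\frac{30994802935}{1115322} \approx 27790.0$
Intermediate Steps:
$L{\left(z,U \right)} = U + z$
$E{\left(c \right)} = -9 + 2 c^{4}$ ($E{\left(c \right)} = -9 + \left(c + 0\right) \left(c + c\right) c^{2} = -9 + c 2 c c^{2} = -9 + 2 c^{2} c^{2} = -9 + 2 c^{4}$)
$\left(\frac{L{\left(27,-49 \right)} + 13687}{E{\left(36 \right)} - 13257} + 19666\right) + 8124 = \left(\frac{\left(-49 + 27\right) + 13687}{\left(-9 + 2 \cdot 36^{4}\right) - 13257} + 19666\right) + 8124 = \left(\frac{-22 + 13687}{\left(-9 + 2 \cdot 1679616\right) - 13257} + 19666\right) + 8124 = \left(\frac{13665}{\left(-9 + 3359232\right) - 13257} + 19666\right) + 8124 = \left(\frac{13665}{3359223 - 13257} + 19666\right) + 8124 = \left(\frac{13665}{3345966} + 19666\right) + 8124 = \left(13665 \cdot \frac{1}{3345966} + 19666\right) + 8124 = \left(\frac{4555}{1115322} + 19666\right) + 8124 = \frac{21933927007}{1115322} + 8124 = \frac{30994802935}{1115322}$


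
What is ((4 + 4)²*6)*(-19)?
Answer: -7296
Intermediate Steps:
((4 + 4)²*6)*(-19) = (8²*6)*(-19) = (64*6)*(-19) = 384*(-19) = -7296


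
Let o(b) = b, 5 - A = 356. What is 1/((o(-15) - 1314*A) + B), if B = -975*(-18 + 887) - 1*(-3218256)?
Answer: 1/2832180 ≈ 3.5308e-7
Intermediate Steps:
A = -351 (A = 5 - 1*356 = 5 - 356 = -351)
B = 2370981 (B = -975*869 + 3218256 = -847275 + 3218256 = 2370981)
1/((o(-15) - 1314*A) + B) = 1/((-15 - 1314*(-351)) + 2370981) = 1/((-15 + 461214) + 2370981) = 1/(461199 + 2370981) = 1/2832180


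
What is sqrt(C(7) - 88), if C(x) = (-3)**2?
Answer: I*sqrt(79) ≈ 8.8882*I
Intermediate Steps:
C(x) = 9
sqrt(C(7) - 88) = sqrt(9 - 88) = sqrt(-79) = I*sqrt(79)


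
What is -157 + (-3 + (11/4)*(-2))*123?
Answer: -2405/2 ≈ -1202.5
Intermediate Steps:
-157 + (-3 + (11/4)*(-2))*123 = -157 + (-3 - 11/2)*123 = -157 - 17/2*123 = -157 - 2091/2 = -2405/2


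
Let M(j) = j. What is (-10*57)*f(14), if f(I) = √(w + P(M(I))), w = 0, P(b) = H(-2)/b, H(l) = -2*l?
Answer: -570*√14/7 ≈ -304.68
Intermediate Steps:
P(b) = 4/b (P(b) = (-2*(-2))/b = 4/b)
f(I) = 2*√(1/I) (f(I) = √(0 + 4/I) = √(4/I) = 2*√(1/I))
(-10*57)*f(14) = (-10*57)*(2*√(1/14)) = -1140*√(1/14) = -1140*√14/14 = -570*√14/7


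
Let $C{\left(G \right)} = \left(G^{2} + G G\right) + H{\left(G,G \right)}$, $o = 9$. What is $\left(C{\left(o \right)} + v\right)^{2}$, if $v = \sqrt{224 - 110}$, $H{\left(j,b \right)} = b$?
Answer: $\left(171 + \sqrt{114}\right)^{2} \approx 33007.0$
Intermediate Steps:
$C{\left(G \right)} = G + 2 G^{2}$ ($C{\left(G \right)} = \left(G^{2} + G G\right) + G = \left(G^{2} + G^{2}\right) + G = 2 G^{2} + G = G + 2 G^{2}$)
$v = \sqrt{114} \approx 10.677$
$\left(C{\left(o \right)} + v\right)^{2} = \left(9 \left(1 + 2 \cdot 9\right) + \sqrt{114}\right)^{2} = \left(9 \left(1 + 18\right) + \sqrt{114}\right)^{2} = \left(9 \cdot 19 + \sqrt{114}\right)^{2} = \left(171 + \sqrt{114}\right)^{2}$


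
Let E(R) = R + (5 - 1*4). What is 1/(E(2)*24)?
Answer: 1/72 ≈ 0.013889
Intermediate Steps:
E(R) = 1 + R (E(R) = R + (5 - 4) = R + 1 = 1 + R)
1/(E(2)*24) = 1/((1 + 2)*24) = 1/(3*24) = 1/72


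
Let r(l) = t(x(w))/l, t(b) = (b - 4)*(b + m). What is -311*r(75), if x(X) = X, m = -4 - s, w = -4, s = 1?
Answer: -7464/25 ≈ -298.56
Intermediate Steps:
m = -5 (m = -4 - 1*1 = -4 - 1 = -5)
t(b) = (-5 + b)*(-4 + b) (t(b) = (b - 4)*(b - 5) = (-4 + b)*(-5 + b) = (-5 + b)*(-4 + b))
r(l) = 72/l (r(l) = (20 + (-4)**2 - 9*(-4))/l = (20 + 16 + 36)/l = 72/l)
-311*r(75) = -22392/75 = -311*24/25 = -7464/25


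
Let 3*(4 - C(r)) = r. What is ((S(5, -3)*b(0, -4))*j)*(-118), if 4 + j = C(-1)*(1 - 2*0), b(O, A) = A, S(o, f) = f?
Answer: -472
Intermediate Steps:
C(r) = 4 - r/3
j = ⅓ (j = -4 + (4 - ⅓*(-1))*(1 - 2*0) = -4 + (4 + ⅓)*(1 + 0) = -4 + (13/3)*1 = -4 + 13/3 = ⅓ ≈ 0.33333)
((S(5, -3)*b(0, -4))*j)*(-118) = (-3*(-4)*(⅓))*(-118) = (12*(⅓))*(-118) = 4*(-118) = -472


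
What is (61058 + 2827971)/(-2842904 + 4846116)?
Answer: 32461/22508 ≈ 1.4422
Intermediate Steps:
(61058 + 2827971)/(-2842904 + 4846116) = 2889029/2003212 = 2889029*(1/2003212) = 32461/22508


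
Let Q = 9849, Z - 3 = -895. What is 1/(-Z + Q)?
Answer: 1/10741 ≈ 9.3101e-5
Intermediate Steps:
Z = -892 (Z = 3 - 895 = -892)
1/(-Z + Q) = 1/(-1*(-892) + 9849) = 1/(892 + 9849) = 1/10741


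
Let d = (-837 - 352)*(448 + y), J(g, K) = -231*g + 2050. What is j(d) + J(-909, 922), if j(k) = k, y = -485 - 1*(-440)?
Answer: -267138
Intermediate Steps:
y = -45 (y = -485 + 440 = -45)
J(g, K) = 2050 - 231*g
d = -479167 (d = (-837 - 352)*(448 - 45) = -1189*403 = -479167)
j(d) + J(-909, 922) = -479167 + (2050 - 231*(-909)) = -479167 + (2050 + 209979) = -479167 + 212029 = -267138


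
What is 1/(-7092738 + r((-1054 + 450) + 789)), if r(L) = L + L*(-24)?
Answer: -1/7096993 ≈ -1.4090e-7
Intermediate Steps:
r(L) = -23*L (r(L) = L - 24*L = -23*L)
1/(-7092738 + r((-1054 + 450) + 789)) = 1/(-7092738 - 23*((-1054 + 450) + 789)) = 1/(-7092738 - 23*(-604 + 789)) = 1/(-7092738 - 23*185) = 1/(-7092738 - 4255) = 1/(-7096993) = -1/7096993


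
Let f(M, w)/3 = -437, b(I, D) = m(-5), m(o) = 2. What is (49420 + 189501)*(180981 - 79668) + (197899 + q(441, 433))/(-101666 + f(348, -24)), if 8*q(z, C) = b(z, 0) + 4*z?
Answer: 9970564013782405/411908 ≈ 2.4206e+10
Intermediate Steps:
b(I, D) = 2
f(M, w) = -1311 (f(M, w) = 3*(-437) = -1311)
q(z, C) = ¼ + z/2 (q(z, C) = (2 + 4*z)/8 = ¼ + z/2)
(49420 + 189501)*(180981 - 79668) + (197899 + q(441, 433))/(-101666 + f(348, -24)) = (49420 + 189501)*(180981 - 79668) + (197899 + (¼ + (½)*441))/(-101666 - 1311) = 238921*101313 + (197899 + (¼ + 441/2))/(-102977) = 24205803273 + (197899 + 883/4)*(-1/102977) = 24205803273 + (792479/4)*(-1/102977) = 24205803273 - 792479/411908 = 9970564013782405/411908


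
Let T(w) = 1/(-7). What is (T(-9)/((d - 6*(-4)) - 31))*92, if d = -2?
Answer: 92/63 ≈ 1.4603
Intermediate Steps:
T(w) = -⅐
(T(-9)/((d - 6*(-4)) - 31))*92 = -1/(7*((-2 - 6*(-4)) - 31))*92 = -1/(7*((-2 + 24) - 31))*92 = -1/(7*(22 - 31))*92 = -⅐/(-9)*92 = -⅐*(-⅑)*92 = (1/63)*92 = 92/63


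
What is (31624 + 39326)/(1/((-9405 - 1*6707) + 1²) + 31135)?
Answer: 4430525/1944248 ≈ 2.2788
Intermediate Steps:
(31624 + 39326)/(1/((-9405 - 1*6707) + 1²) + 31135) = 70950/(1/((-9405 - 6707) + 1) + 31135) = 70950/(1/(-16112 + 1) + 31135) = 70950/(1/(-16111) + 31135) = 70950/(-1/16111 + 31135) = 70950/(501615984/16111) = 70950*(16111/501615984) = 4430525/1944248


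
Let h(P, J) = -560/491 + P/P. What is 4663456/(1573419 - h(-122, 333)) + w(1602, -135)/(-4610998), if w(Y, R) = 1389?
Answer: 107724402016957/36349193494698 ≈ 2.9636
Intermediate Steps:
h(P, J) = -69/491 (h(P, J) = -560*1/491 + 1 = -560/491 + 1 = -69/491)
4663456/(1573419 - h(-122, 333)) + w(1602, -135)/(-4610998) = 4663456/(1573419 - 1*(-69/491)) + 1389/(-4610998) = 4663456/(1573419 + 69/491) + 1389*(-1/4610998) = 4663456/(772548798/491) - 1389/4610998 = 4663456*(491/772548798) - 1389/4610998 = 163554064/55182057 - 1389/4610998 = 107724402016957/36349193494698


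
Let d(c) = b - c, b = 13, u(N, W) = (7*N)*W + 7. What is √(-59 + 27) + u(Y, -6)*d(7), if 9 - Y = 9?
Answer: 42 + 4*I*√2 ≈ 42.0 + 5.6569*I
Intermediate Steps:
Y = 0 (Y = 9 - 1*9 = 9 - 9 = 0)
u(N, W) = 7 + 7*N*W (u(N, W) = 7*N*W + 7 = 7 + 7*N*W)
d(c) = 13 - c
√(-59 + 27) + u(Y, -6)*d(7) = √(-59 + 27) + (7 + 7*0*(-6))*(13 - 1*7) = √(-32) + (7 + 0)*(13 - 7) = 4*I*√2 + 7*6 = 4*I*√2 + 42 = 42 + 4*I*√2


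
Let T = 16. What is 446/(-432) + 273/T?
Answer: 6925/432 ≈ 16.030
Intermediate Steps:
446/(-432) + 273/T = 446/(-432) + 273/16 = 446*(-1/432) + 273*(1/16) = -223/216 + 273/16 = 6925/432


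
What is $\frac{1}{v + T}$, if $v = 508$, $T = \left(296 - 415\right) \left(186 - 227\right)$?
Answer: $\frac{1}{5387} \approx 0.00018563$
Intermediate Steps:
$T = 4879$ ($T = \left(-119\right) \left(-41\right) = 4879$)
$\frac{1}{v + T} = \frac{1}{508 + 4879} = \frac{1}{5387}$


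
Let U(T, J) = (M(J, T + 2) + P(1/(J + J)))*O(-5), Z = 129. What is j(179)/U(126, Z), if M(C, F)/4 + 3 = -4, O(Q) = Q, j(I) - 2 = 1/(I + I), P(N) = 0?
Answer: 717/50120 ≈ 0.014306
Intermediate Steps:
j(I) = 2 + 1/(2*I) (j(I) = 2 + 1/(I + I) = 2 + 1/(2*I))
M(C, F) = -28 (M(C, F) = -12 + 4*(-4) = -12 - 16 = -28)
U(T, J) = 140 (U(T, J) = (-28 + 0)*(-5) = -28*(-5) = 140)
j(179)/U(126, Z) = (2 + (½)/179)/140 = (2 + (½)*(1/179))*(1/140) = (2 + 1/358)*(1/140) = (717/358)*(1/140) = 717/50120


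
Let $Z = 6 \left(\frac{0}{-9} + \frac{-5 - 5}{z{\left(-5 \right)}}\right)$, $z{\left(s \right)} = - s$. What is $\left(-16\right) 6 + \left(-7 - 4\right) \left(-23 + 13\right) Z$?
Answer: $-1416$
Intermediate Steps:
$Z = -12$ ($Z = 6 \left(\frac{0}{-9} + \frac{-5 - 5}{\left(-1\right) \left(-5\right)}\right) = 6 \left(0 \left(- \frac{1}{9}\right) + \frac{-5 - 5}{5}\right) = 6 \left(0 - 2\right) = 6 \left(-2\right) = -12$)
$\left(-16\right) 6 + \left(-7 - 4\right) \left(-23 + 13\right) Z = \left(-16\right) 6 + \left(-7 - 4\right) \left(-23 + 13\right) \left(-12\right) = -96 + \left(-11\right) \left(-10\right) \left(-12\right) = -96 + 110 \left(-12\right) = -96 - 1320 = -1416$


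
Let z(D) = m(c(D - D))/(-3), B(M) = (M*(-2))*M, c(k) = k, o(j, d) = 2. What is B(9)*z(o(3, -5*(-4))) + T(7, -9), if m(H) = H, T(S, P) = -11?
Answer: -11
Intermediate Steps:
B(M) = -2*M² (B(M) = (-2*M)*M = -2*M²)
z(D) = 0 (z(D) = (D - D)/(-3) = 0*(-⅓) = 0)
B(9)*z(o(3, -5*(-4))) + T(7, -9) = -2*9²*0 - 11 = -2*81*0 - 11 = -162*0 - 11 = 0 - 11 = -11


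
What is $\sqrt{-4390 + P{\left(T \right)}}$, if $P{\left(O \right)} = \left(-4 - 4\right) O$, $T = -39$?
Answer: $i \sqrt{4078} \approx 63.859 i$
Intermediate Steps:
$P{\left(O \right)} = - 8 O$
$\sqrt{-4390 + P{\left(T \right)}} = \sqrt{-4390 - -312} = \sqrt{-4390 + 312} = \sqrt{-4078} = i \sqrt{4078}$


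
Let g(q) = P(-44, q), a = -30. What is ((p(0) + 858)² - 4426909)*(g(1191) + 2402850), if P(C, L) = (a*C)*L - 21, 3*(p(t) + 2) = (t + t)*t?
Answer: -14684149272177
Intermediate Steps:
p(t) = -2 + 2*t²/3 (p(t) = -2 + ((t + t)*t)/3 = -2 + ((2*t)*t)/3 = -2 + (2*t²)/3 = -2 + 2*t²/3)
P(C, L) = -21 - 30*C*L (P(C, L) = (-30*C)*L - 21 = -30*C*L - 21 = -21 - 30*C*L)
g(q) = -21 + 1320*q (g(q) = -21 - 30*(-44)*q = -21 + 1320*q)
((p(0) + 858)² - 4426909)*(g(1191) + 2402850) = (((-2 + (⅔)*0²) + 858)² - 4426909)*((-21 + 1320*1191) + 2402850) = (((-2 + (⅔)*0) + 858)² - 4426909)*((-21 + 1572120) + 2402850) = (((-2 + 0) + 858)² - 4426909)*(1572099 + 2402850) = ((-2 + 858)² - 4426909)*3974949 = (856² - 4426909)*3974949 = (732736 - 4426909)*3974949 = -3694173*3974949 = -14684149272177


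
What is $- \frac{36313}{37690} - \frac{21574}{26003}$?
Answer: $- \frac{1757370999}{980053070} \approx -1.7931$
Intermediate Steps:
$- \frac{36313}{37690} - \frac{21574}{26003} = - \frac{1757370999}{980053070}$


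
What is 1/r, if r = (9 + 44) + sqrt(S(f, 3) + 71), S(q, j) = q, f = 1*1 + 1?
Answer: 53/2736 - sqrt(73)/2736 ≈ 0.016249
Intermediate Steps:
f = 2 (f = 1 + 1 = 2)
r = 53 + sqrt(73) (r = (9 + 44) + sqrt(2 + 71) = 53 + sqrt(73) ≈ 61.544)
1/r = 1/(53 + sqrt(73))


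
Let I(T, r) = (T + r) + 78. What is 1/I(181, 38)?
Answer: 1/297 ≈ 0.0033670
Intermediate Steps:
I(T, r) = 78 + T + r
1/I(181, 38) = 1/(78 + 181 + 38) = 1/297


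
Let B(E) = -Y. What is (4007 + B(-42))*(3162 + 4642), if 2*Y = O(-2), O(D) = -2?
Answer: 31278432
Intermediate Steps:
Y = -1 (Y = (½)*(-2) = -1)
B(E) = 1 (B(E) = -1*(-1) = 1)
(4007 + B(-42))*(3162 + 4642) = (4007 + 1)*(3162 + 4642) = 4008*7804 = 31278432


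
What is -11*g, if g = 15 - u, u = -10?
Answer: -275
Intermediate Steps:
g = 25 (g = 15 - 1*(-10) = 15 + 10 = 25)
-11*g = -11*25 = -275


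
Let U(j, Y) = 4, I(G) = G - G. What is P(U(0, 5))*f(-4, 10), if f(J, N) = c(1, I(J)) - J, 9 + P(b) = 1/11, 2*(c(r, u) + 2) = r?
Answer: -245/11 ≈ -22.273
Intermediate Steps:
I(G) = 0
c(r, u) = -2 + r/2
P(b) = -98/11 (P(b) = -9 + 1/11 = -98/11)
f(J, N) = -3/2 - J (f(J, N) = (-2 + (½)*1) - J = (-2 + ½) - J = -3/2 - J)
P(U(0, 5))*f(-4, 10) = -98*(-3/2 - 1*(-4))/11 = -98*(-3/2 + 4)/11 = -98/11*5/2 = -245/11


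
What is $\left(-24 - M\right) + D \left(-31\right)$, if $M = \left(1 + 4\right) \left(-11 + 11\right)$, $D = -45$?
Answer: $1371$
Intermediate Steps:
$M = 0$ ($M = 5 \cdot 0 = 0$)
$\left(-24 - M\right) + D \left(-31\right) = \left(-24 - 0\right) - -1395 = \left(-24 + 0\right) + 1395 = -24 + 1395 = 1371$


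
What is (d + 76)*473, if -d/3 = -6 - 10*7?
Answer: 143792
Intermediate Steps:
d = 228 (d = -3*(-6 - 10*7) = -3*(-6 - 70) = -3*(-76) = 228)
(d + 76)*473 = (228 + 76)*473 = 304*473 = 143792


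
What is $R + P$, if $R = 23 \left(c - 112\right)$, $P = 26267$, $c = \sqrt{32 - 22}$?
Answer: $23691 + 23 \sqrt{10} \approx 23764.0$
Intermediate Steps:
$c = \sqrt{10} \approx 3.1623$
$R = -2576 + 23 \sqrt{10}$ ($R = 23 \left(\sqrt{10} - 112\right) = 23 \left(-112 + \sqrt{10}\right) = -2576 + 23 \sqrt{10} \approx -2503.3$)
$R + P = \left(-2576 + 23 \sqrt{10}\right) + 26267 = 23691 + 23 \sqrt{10}$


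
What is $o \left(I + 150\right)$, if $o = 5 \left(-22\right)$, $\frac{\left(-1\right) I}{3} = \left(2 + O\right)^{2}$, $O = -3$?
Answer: $-16170$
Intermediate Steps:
$I = -3$ ($I = - 3 \left(2 - 3\right)^{2} = - 3 \left(-1\right)^{2} = \left(-3\right) 1 = -3$)
$o = -110$
$o \left(I + 150\right) = - 110 \left(-3 + 150\right) = \left(-110\right) 147 = -16170$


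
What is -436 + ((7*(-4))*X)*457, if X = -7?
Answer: 89136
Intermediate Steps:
-436 + ((7*(-4))*X)*457 = -436 + ((7*(-4))*(-7))*457 = -436 - 28*(-7)*457 = -436 + 196*457 = -436 + 89572 = 89136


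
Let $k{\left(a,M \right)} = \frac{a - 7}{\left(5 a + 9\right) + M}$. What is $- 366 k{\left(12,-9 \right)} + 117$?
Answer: $\frac{173}{2} \approx 86.5$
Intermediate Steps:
$k{\left(a,M \right)} = \frac{-7 + a}{9 + M + 5 a}$ ($k{\left(a,M \right)} = \frac{-7 + a}{\left(9 + 5 a\right) + M} = \frac{-7 + a}{9 + M + 5 a}$)
$- 366 k{\left(12,-9 \right)} + 117 = - 366 \frac{-7 + 12}{9 - 9 + 5 \cdot 12} + 117 = - 366 \frac{1}{9 - 9 + 60} \cdot 5 + 117 = - 366 \cdot \frac{1}{60} \cdot 5 + 117 = \left(-366\right) \frac{1}{12} + 117 = - \frac{61}{2} + 117 = \frac{173}{2}$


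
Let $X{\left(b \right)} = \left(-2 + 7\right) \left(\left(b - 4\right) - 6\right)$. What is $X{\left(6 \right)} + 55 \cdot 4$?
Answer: $200$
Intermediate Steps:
$X{\left(b \right)} = -50 + 5 b$ ($X{\left(b \right)} = 5 \left(\left(-4 + b\right) - 6\right) = 5 \left(-10 + b\right) = -50 + 5 b$)
$X{\left(6 \right)} + 55 \cdot 4 = \left(-50 + 5 \cdot 6\right) + 55 \cdot 4 = \left(-50 + 30\right) + 220 = -20 + 220 = 200$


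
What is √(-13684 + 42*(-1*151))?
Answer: I*√20026 ≈ 141.51*I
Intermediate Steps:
√(-13684 + 42*(-1*151)) = √(-13684 + 42*(-151)) = √(-13684 - 6342) = √(-20026) = I*√20026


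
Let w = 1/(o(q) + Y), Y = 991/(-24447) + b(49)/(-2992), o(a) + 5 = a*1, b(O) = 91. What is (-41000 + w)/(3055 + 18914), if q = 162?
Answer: -470624241433576/252174282121611 ≈ -1.8663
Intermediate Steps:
o(a) = -5 + a (o(a) = -5 + a*1 = -5 + a)
Y = -5189749/73145424 (Y = 991/(-24447) + 91/(-2992) = 991*(-1/24447) + 91*(-1/2992) = -991/24447 - 91/2992 = -5189749/73145424 ≈ -0.070951)
w = 73145424/11478641819 (w = 1/((-5 + 162) - 5189749/73145424) = 1/(157 - 5189749/73145424) = 1/(11478641819/73145424) = 73145424/11478641819 ≈ 0.0063723)
(-41000 + w)/(3055 + 18914) = (-41000 + 73145424/11478641819)/(3055 + 18914) = -470624241433576/11478641819/21969 = -470624241433576/11478641819*1/21969 = -470624241433576/252174282121611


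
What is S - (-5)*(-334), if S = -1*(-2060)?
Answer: 390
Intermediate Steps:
S = 2060
S - (-5)*(-334) = 2060 - (-5)*(-334) = 2060 - 1*1670 = 2060 - 1670 = 390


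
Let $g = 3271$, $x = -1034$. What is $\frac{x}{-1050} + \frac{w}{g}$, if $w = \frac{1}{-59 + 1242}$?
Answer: $\frac{285797158}{290219475} \approx 0.98476$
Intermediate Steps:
$w = \frac{1}{1183} \approx 0.00084531$
$\frac{x}{-1050} + \frac{w}{g} = - \frac{1034}{-1050} + \frac{1}{1183 \cdot 3271} = \left(-1034\right) \left(- \frac{1}{1050}\right) + \frac{1}{1183} \cdot \frac{1}{3271} = \frac{517}{525} + \frac{1}{3869593} = \frac{285797158}{290219475}$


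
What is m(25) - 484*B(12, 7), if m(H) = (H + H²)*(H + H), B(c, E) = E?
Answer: 29112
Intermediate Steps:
m(H) = 2*H*(H + H²) (m(H) = (H + H²)*(2*H) = 2*H*(H + H²))
m(25) - 484*B(12, 7) = 2*25²*(1 + 25) - 484*7 = 2*625*26 - 3388 = 32500 - 3388 = 29112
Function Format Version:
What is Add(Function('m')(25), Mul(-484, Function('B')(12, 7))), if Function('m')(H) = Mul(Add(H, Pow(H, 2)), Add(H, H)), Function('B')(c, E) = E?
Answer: 29112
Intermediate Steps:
Function('m')(H) = Mul(2, H, Add(H, Pow(H, 2))) (Function('m')(H) = Mul(Add(H, Pow(H, 2)), Mul(2, H)) = Mul(2, H, Add(H, Pow(H, 2))))
Add(Function('m')(25), Mul(-484, Function('B')(12, 7))) = Add(Mul(2, Pow(25, 2), Add(1, 25)), Mul(-484, 7)) = Add(Mul(2, 625, 26), -3388) = Add(32500, -3388) = 29112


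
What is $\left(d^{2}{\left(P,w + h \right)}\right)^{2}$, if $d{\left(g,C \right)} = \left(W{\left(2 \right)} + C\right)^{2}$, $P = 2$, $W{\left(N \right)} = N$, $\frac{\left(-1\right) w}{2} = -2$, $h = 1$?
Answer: $5764801$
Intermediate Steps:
$w = 4$ ($w = \left(-2\right) \left(-2\right) = 4$)
$d{\left(g,C \right)} = \left(2 + C\right)^{2}$
$\left(d^{2}{\left(P,w + h \right)}\right)^{2} = \left(\left(\left(2 + \left(4 + 1\right)\right)^{2}\right)^{2}\right)^{2} = \left(\left(\left(2 + 5\right)^{2}\right)^{2}\right)^{2} = \left(\left(7^{2}\right)^{2}\right)^{2} = \left(49^{2}\right)^{2} = 2401^{2} = 5764801$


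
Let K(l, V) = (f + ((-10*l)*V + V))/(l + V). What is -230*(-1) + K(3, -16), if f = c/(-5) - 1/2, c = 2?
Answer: 25269/130 ≈ 194.38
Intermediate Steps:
f = -9/10 (f = 2/(-5) - 1/2 = 2*(-⅕) - 1*½ = -⅖ - ½ = -9/10 ≈ -0.90000)
K(l, V) = (-9/10 + V - 10*V*l)/(V + l) (K(l, V) = (-9/10 + ((-10*l)*V + V))/(l + V) = (-9/10 + (-10*V*l + V))/(V + l) = (-9/10 + (V - 10*V*l))/(V + l) = (-9/10 + V - 10*V*l)/(V + l))
-230*(-1) + K(3, -16) = -230*(-1) + (-9/10 - 16 - 10*(-16)*3)/(-16 + 3) = 230 + (-9/10 - 16 + 480)/(-13) = 230 - 1/13*4631/10 = 230 - 4631/130 = 25269/130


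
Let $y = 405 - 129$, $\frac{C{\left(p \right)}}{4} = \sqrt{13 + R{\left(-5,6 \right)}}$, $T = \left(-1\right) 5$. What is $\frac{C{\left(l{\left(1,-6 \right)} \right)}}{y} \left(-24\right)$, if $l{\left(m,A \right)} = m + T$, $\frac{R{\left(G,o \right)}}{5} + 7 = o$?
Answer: $- \frac{16 \sqrt{2}}{23} \approx -0.9838$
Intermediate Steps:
$R{\left(G,o \right)} = -35 + 5 o$
$T = -5$
$l{\left(m,A \right)} = -5 + m$ ($l{\left(m,A \right)} = m - 5 = -5 + m$)
$C{\left(p \right)} = 8 \sqrt{2}$ ($C{\left(p \right)} = 4 \sqrt{13 + \left(-35 + 5 \cdot 6\right)} = 4 \sqrt{13 + \left(-35 + 30\right)} = 4 \sqrt{13 - 5} = 4 \sqrt{8} = 4 \cdot 2 \sqrt{2} = 8 \sqrt{2}$)
$y = 276$ ($y = 405 - 129 = 276$)
$\frac{C{\left(l{\left(1,-6 \right)} \right)}}{y} \left(-24\right) = \frac{8 \sqrt{2}}{276} \left(-24\right) = 8 \sqrt{2} \cdot \frac{1}{276} \left(-24\right) = \frac{2 \sqrt{2}}{69} \left(-24\right) = - \frac{16 \sqrt{2}}{23}$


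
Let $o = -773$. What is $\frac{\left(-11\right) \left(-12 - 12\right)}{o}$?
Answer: $- \frac{264}{773} \approx -0.34153$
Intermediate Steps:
$\frac{\left(-11\right) \left(-12 - 12\right)}{o} = \frac{\left(-11\right) \left(-12 - 12\right)}{-773} = \left(-11\right) \left(-24\right) \left(- \frac{1}{773}\right) = 264 \left(- \frac{1}{773}\right) = - \frac{264}{773}$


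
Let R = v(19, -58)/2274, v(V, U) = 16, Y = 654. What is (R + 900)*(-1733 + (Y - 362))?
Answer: -1474586828/1137 ≈ -1.2969e+6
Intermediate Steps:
R = 8/1137 (R = 16/2274 = 16*(1/2274) = 8/1137 ≈ 0.0070361)
(R + 900)*(-1733 + (Y - 362)) = (8/1137 + 900)*(-1733 + (654 - 362)) = 1023308*(-1733 + 292)/1137 = (1023308/1137)*(-1441) = -1474586828/1137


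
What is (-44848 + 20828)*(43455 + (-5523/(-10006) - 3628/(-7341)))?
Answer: -38336189204642410/36727023 ≈ -1.0438e+9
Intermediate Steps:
(-44848 + 20828)*(43455 + (-5523/(-10006) - 3628/(-7341))) = -24020*(43455 + (-5523*(-1/10006) - 3628*(-1/7341))) = -24020*(43455 + (5523/10006 + 3628/7341)) = -24020*(43455 + 76846111/73454046) = -24020*3192022415041/73454046 = -38336189204642410/36727023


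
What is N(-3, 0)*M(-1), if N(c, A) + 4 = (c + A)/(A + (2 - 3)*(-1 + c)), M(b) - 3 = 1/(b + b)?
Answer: -95/8 ≈ -11.875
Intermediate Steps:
M(b) = 3 + 1/(2*b) (M(b) = 3 + 1/(b + b) = 3 + 1/(2*b))
N(c, A) = -4 + (A + c)/(1 + A - c) (N(c, A) = -4 + (c + A)/(A + (2 - 3)*(-1 + c)) = -4 + (A + c)/(A - (-1 + c)) = -4 + (A + c)/(A + (1 - c)) = -4 + (A + c)/(1 + A - c))
N(-3, 0)*M(-1) = ((-4 - 3*0 + 5*(-3))/(1 + 0 - 1*(-3)))*(3 + (1/2)/(-1)) = ((-4 + 0 - 15)/(1 + 0 + 3))*(3 + (1/2)*(-1)) = (-19/4)*(3 - 1/2) = ((1/4)*(-19))*(5/2) = -19/4*5/2 = -95/8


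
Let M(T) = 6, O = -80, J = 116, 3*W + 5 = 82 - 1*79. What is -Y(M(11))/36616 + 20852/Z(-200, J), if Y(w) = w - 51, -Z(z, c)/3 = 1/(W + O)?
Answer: 184771073749/329544 ≈ 5.6069e+5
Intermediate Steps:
W = -⅔ (W = -5/3 + (82 - 1*79)/3 = -5/3 + (82 - 79)/3 = -5/3 + (⅓)*3 = -5/3 + 1 = -⅔ ≈ -0.66667)
Z(z, c) = 9/242 (Z(z, c) = -3/(-⅔ - 80) = -3/(-242/3) = -3*(-3/242) = 9/242)
Y(w) = -51 + w
-Y(M(11))/36616 + 20852/Z(-200, J) = -(-51 + 6)/36616 + 20852/(9/242) = -1*(-45)*(1/36616) + 20852*(242/9) = 45*(1/36616) + 5046184/9 = 45/36616 + 5046184/9 = 184771073749/329544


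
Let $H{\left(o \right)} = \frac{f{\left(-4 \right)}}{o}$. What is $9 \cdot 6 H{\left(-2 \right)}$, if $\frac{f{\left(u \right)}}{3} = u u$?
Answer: $-1296$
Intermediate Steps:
$f{\left(u \right)} = 3 u^{2}$ ($f{\left(u \right)} = 3 u u = 3 u^{2}$)
$H{\left(o \right)} = \frac{48}{o}$ ($H{\left(o \right)} = \frac{3 \left(-4\right)^{2}}{o} = \frac{3 \cdot 16}{o} = \frac{48}{o}$)
$9 \cdot 6 H{\left(-2 \right)} = 9 \cdot 6 \frac{48}{-2} = 54 \cdot 48 \left(- \frac{1}{2}\right) = 54 \left(-24\right) = -1296$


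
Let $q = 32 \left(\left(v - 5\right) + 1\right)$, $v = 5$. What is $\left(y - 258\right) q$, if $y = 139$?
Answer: $-3808$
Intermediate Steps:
$q = 32$ ($q = 32 \left(\left(5 - 5\right) + 1\right) = 32 \left(0 + 1\right) = 32 \cdot 1 = 32$)
$\left(y - 258\right) q = \left(139 - 258\right) 32 = \left(-119\right) 32 = -3808$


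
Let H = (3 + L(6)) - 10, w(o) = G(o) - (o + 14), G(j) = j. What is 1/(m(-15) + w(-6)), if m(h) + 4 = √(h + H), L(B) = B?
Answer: -9/170 - I/85 ≈ -0.052941 - 0.011765*I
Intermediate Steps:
w(o) = -14 (w(o) = o - (o + 14) = o - (14 + o) = o + (-14 - o) = -14)
H = -1 (H = (3 + 6) - 10 = 9 - 10 = -1)
m(h) = -4 + √(-1 + h) (m(h) = -4 + √(h - 1) = -4 + √(-1 + h))
1/(m(-15) + w(-6)) = 1/((-4 + √(-1 - 15)) - 14) = 1/((-4 + √(-16)) - 14) = 1/((-4 + 4*I) - 14) = 1/(-18 + 4*I) = (-18 - 4*I)/340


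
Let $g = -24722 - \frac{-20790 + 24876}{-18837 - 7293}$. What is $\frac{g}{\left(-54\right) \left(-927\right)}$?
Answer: $- \frac{107663629}{218002590} \approx -0.49386$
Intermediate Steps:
$g = - \frac{107663629}{4355}$ ($g = -24722 - \frac{4086}{-26130} = -24722 - 4086 \left(- \frac{1}{26130}\right) = -24722 - - \frac{681}{4355} = -24722 + \frac{681}{4355} = - \frac{107663629}{4355} \approx -24722.0$)
$\frac{g}{\left(-54\right) \left(-927\right)} = - \frac{107663629}{4355 \left(\left(-54\right) \left(-927\right)\right)} = - \frac{107663629}{4355 \cdot 50058} = \left(- \frac{107663629}{4355}\right) \frac{1}{50058} = - \frac{107663629}{218002590}$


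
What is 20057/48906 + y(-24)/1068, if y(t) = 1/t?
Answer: 28558451/69642144 ≈ 0.41007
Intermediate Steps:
20057/48906 + y(-24)/1068 = 20057/48906 + 1/(-24*1068) = 20057*(1/48906) - 1/24*1/1068 = 20057/48906 - 1/25632 = 28558451/69642144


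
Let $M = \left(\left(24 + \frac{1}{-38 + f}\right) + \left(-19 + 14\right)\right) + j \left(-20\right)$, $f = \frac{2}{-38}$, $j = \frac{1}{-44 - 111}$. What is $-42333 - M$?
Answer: $- \frac{949237679}{22413} \approx -42352.0$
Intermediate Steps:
$j = - \frac{1}{155}$ ($j = \frac{1}{-155} = - \frac{1}{155} \approx -0.0064516$)
$f = - \frac{1}{19}$ ($f = 2 \left(- \frac{1}{38}\right) = - \frac{1}{19} \approx -0.052632$)
$M = \frac{428150}{22413}$ ($M = \left(\left(24 + \frac{1}{-38 - \frac{1}{19}}\right) + \left(-19 + 14\right)\right) - - \frac{4}{31} = \left(\left(24 + \frac{1}{- \frac{723}{19}}\right) - 5\right) + \frac{4}{31} = \left(\left(24 - \frac{19}{723}\right) - 5\right) + \frac{4}{31} = \left(\frac{17333}{723} - 5\right) + \frac{4}{31} = \frac{13718}{723} + \frac{4}{31} = \frac{428150}{22413} \approx 19.103$)
$-42333 - M = -42333 - \frac{428150}{22413} = - \frac{949237679}{22413}$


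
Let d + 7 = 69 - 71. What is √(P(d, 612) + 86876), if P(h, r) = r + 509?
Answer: √87997 ≈ 296.64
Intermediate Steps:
d = -9 (d = -7 + (69 - 71) = -7 - 2 = -9)
P(h, r) = 509 + r
√(P(d, 612) + 86876) = √((509 + 612) + 86876) = √(1121 + 86876) = √87997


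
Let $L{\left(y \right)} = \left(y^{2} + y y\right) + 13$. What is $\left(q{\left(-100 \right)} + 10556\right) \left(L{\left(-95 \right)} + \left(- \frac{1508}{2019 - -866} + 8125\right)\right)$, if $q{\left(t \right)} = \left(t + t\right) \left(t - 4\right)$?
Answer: $\frac{2368973142432}{2885} \approx 8.2113 \cdot 10^{8}$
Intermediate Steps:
$q{\left(t \right)} = 2 t \left(-4 + t\right)$
$L{\left(y \right)} = 13 + 2 y^{2}$ ($L{\left(y \right)} = \left(y^{2} + y^{2}\right) + 13 = 2 y^{2} + 13 = 13 + 2 y^{2}$)
$\left(q{\left(-100 \right)} + 10556\right) \left(L{\left(-95 \right)} + \left(- \frac{1508}{2019 - -866} + 8125\right)\right) = \left(2 \left(-100\right) \left(-4 - 100\right) + 10556\right) \left(\left(13 + 2 \left(-95\right)^{2}\right) + \left(- \frac{1508}{2019 - -866} + 8125\right)\right) = \left(2 \left(-100\right) \left(-104\right) + 10556\right) \left(\left(13 + 2 \cdot 9025\right) + \left(- \frac{1508}{2019 + 866} + 8125\right)\right) = \left(20800 + 10556\right) \left(\left(13 + 18050\right) + \left(- \frac{1508}{2885} + 8125\right)\right) = 31356 \left(18063 + \left(\left(-1508\right) \frac{1}{2885} + 8125\right)\right) = 31356 \left(18063 + \left(- \frac{1508}{2885} + 8125\right)\right) = 31356 \left(18063 + \frac{23439117}{2885}\right) = 31356 \cdot \frac{75550872}{2885} = \frac{2368973142432}{2885}$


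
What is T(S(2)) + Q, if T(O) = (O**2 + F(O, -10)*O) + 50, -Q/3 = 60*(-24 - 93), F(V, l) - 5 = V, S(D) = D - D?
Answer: 21110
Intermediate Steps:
S(D) = 0
F(V, l) = 5 + V
Q = 21060 (Q = -180*(-24 - 93) = -180*(-117) = -3*(-7020) = 21060)
T(O) = 50 + O**2 + O*(5 + O) (T(O) = (O**2 + (5 + O)*O) + 50 = (O**2 + O*(5 + O)) + 50 = 50 + O**2 + O*(5 + O))
T(S(2)) + Q = (50 + 0**2 + 0*(5 + 0)) + 21060 = (50 + 0 + 0*5) + 21060 = (50 + 0 + 0) + 21060 = 50 + 21060 = 21110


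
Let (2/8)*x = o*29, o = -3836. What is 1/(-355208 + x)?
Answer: -1/800184 ≈ -1.2497e-6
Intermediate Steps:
x = -444976 (x = 4*(-3836*29) = 4*(-111244) = -444976)
1/(-355208 + x) = 1/(-355208 - 444976) = 1/(-800184) = -1/800184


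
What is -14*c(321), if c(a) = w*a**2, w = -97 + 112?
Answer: -21638610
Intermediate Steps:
w = 15
c(a) = 15*a**2
-14*c(321) = -210*321**2 = -210*103041 = -14*1545615 = -21638610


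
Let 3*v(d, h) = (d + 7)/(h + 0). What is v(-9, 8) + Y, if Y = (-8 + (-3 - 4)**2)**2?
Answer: 20171/12 ≈ 1680.9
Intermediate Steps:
v(d, h) = (7 + d)/(3*h) (v(d, h) = ((d + 7)/(h + 0))/3 = ((7 + d)/h)/3 = (7 + d)/(3*h))
Y = 1681 (Y = (-8 + (-7)**2)**2 = (-8 + 49)**2 = 41**2 = 1681)
v(-9, 8) + Y = (1/3)*(7 - 9)/8 + 1681 = (1/3)*(1/8)*(-2) + 1681 = -1/12 + 1681 = 20171/12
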